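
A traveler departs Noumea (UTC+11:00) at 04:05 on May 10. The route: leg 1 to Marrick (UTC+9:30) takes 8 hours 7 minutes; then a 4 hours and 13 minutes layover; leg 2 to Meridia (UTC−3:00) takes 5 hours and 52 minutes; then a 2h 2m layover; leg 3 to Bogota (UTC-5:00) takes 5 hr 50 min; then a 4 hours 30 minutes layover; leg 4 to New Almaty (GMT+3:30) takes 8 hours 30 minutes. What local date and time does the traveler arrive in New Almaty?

Convert departure to UTC: 04:05 − 11:00 = 17:05 UTC on May 9.
Add 8 hours 7 minutes leg 1 → 01:12 UTC (May 10).
Add 4 hours and 13 minutes layover in Marrick → 05:25 UTC.
Add 5 hours and 52 minutes leg 2 → 11:17 UTC.
Add 2 hours and 2 minutes layover in Meridia → 13:19 UTC.
Add 5 hours 50 minutes leg 3 → 19:09 UTC.
Add 4 hours and 30 minutes layover in Bogota → 23:39 UTC.
Add 8 hours and 30 minutes leg 4 → 08:09 UTC (May 11).
New Almaty is UTC+3:30, so local arrival = 08:09 + 3:30 = 11:39 on May 11.

11:39 on May 11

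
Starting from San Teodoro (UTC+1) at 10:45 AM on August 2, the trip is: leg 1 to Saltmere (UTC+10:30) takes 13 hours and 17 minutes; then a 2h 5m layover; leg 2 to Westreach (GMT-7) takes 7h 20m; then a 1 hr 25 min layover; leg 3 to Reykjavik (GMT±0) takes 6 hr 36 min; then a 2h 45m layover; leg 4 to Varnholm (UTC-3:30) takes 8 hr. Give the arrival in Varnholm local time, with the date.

Convert departure to UTC: 10:45 AM − 1:00 = 9:45 AM UTC on Aug 2.
Add 13 hours and 17 minutes leg 1 → 11:02 PM UTC.
Add 2 hours 5 minutes layover in Saltmere → 1:07 AM UTC (Aug 3).
Add 7 hours and 20 minutes leg 2 → 8:27 AM UTC.
Add 1 hour and 25 minutes layover in Westreach → 9:52 AM UTC.
Add 6 hours and 36 minutes leg 3 → 4:28 PM UTC.
Add 2 hours and 45 minutes layover in Reykjavik → 7:13 PM UTC.
Add 8 hours leg 4 → 3:13 AM UTC (Aug 4).
Varnholm is UTC−3:30, so local arrival = 3:13 AM − 3:30 = 11:43 PM on Aug 3.

11:43 PM on August 3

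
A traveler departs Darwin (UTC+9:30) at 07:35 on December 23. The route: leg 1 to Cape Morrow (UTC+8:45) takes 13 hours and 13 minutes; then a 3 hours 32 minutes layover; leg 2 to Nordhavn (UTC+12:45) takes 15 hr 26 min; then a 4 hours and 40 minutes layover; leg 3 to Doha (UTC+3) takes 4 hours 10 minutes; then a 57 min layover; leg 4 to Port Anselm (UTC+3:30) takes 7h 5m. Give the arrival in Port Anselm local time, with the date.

02:38 on December 25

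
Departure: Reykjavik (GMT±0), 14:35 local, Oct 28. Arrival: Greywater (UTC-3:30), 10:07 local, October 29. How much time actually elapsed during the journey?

23 hours 2 minutes

Departure is already UTC: 14:35 on Oct 28.
Arrival in UTC: 10:07 + 3:30 = 13:37 on Oct 29.
Elapsed = 13:37 − 14:35 (+1 day) = 23 hours 2 minutes.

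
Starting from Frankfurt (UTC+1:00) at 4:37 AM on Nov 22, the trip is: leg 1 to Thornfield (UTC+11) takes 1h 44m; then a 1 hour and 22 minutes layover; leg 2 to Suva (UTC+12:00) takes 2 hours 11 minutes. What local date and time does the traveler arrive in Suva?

8:54 PM on Nov 22

Convert departure to UTC: 4:37 AM − 1:00 = 3:37 AM UTC on Nov 22.
Add 1 hour and 44 minutes leg 1 → 5:21 AM UTC.
Add 1 hour 22 minutes layover in Thornfield → 6:43 AM UTC.
Add 2 hours 11 minutes leg 2 → 8:54 AM UTC.
Suva is UTC+12:00, so local arrival = 8:54 AM + 12:00 = 8:54 PM on Nov 22.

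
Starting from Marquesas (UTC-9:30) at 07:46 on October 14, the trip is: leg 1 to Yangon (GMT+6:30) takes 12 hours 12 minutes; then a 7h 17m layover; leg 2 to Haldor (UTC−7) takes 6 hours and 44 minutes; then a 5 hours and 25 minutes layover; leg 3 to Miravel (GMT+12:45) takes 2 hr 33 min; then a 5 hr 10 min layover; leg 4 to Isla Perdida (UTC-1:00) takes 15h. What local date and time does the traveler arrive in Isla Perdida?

22:37 on October 16

Convert departure to UTC: 07:46 + 9:30 = 17:16 UTC on Oct 14.
Add 12 hours and 12 minutes leg 1 → 05:28 UTC (Oct 15).
Add 7 hours and 17 minutes layover in Yangon → 12:45 UTC.
Add 6 hours 44 minutes leg 2 → 19:29 UTC.
Add 5 hours 25 minutes layover in Haldor → 00:54 UTC (Oct 16).
Add 2 hours 33 minutes leg 3 → 03:27 UTC.
Add 5 hours and 10 minutes layover in Miravel → 08:37 UTC.
Add 15 hours leg 4 → 23:37 UTC.
Isla Perdida is UTC−1:00, so local arrival = 23:37 − 1:00 = 22:37 on Oct 16.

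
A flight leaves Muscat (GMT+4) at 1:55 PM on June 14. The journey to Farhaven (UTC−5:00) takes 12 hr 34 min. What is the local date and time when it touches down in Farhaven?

Farhaven is 9:00 behind Muscat.
After 12 hours and 34 minutes it is 2:29 AM (Jun 15) in Muscat.
Shift by the zone difference: 2:29 AM − 9:00 = 5:29 PM on Jun 14 in Farhaven.

5:29 PM on Jun 14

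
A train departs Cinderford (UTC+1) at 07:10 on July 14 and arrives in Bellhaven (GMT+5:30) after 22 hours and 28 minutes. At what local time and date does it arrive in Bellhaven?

10:08 on July 15

Bellhaven is 4:30 ahead of Cinderford.
After 22 hours and 28 minutes it is 05:38 (Jul 15) in Cinderford.
Shift by the zone difference: 05:38 + 4:30 = 10:08 on Jul 15 in Bellhaven.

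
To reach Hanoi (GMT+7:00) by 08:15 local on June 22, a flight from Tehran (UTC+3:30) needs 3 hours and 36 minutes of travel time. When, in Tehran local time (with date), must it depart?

01:09 on June 22

Target arrival in UTC: 08:15 − 7:00 = 01:15 on Jun 22.
Subtract 3 hours and 36 minutes → departure 21:39 UTC on Jun 21.
Tehran is UTC+3:30: 21:39 + 3:30 = 01:09 on Jun 22.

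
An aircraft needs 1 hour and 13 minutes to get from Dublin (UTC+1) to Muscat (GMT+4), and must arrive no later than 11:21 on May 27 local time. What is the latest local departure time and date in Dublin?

Target arrival in UTC: 11:21 − 4:00 = 07:21 on May 27.
Subtract 1 hour and 13 minutes → departure 06:08 UTC on May 27.
Dublin is UTC+1:00: 06:08 + 1:00 = 07:08 on May 27.

07:08 on May 27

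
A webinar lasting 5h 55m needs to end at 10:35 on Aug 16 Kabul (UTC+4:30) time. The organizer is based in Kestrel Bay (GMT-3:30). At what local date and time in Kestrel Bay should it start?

Target end time in UTC: 10:35 − 4:30 = 06:05 on Aug 16.
Subtract 5 hours 55 minutes → start 00:10 UTC on Aug 16.
Kestrel Bay is UTC−3:30: 00:10 − 3:30 = 20:40 on Aug 15.

20:40 on Aug 15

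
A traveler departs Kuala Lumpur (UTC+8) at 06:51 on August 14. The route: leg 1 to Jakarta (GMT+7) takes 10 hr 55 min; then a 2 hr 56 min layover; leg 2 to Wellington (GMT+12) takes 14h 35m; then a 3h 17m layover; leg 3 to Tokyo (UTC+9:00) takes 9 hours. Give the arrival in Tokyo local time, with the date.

00:34 on Aug 16

Convert departure to UTC: 06:51 − 8:00 = 22:51 UTC on Aug 13.
Add 10 hours 55 minutes leg 1 → 09:46 UTC (Aug 14).
Add 2 hours 56 minutes layover in Jakarta → 12:42 UTC.
Add 14 hours and 35 minutes leg 2 → 03:17 UTC (Aug 15).
Add 3 hours and 17 minutes layover in Wellington → 06:34 UTC.
Add 9 hours leg 3 → 15:34 UTC.
Tokyo is UTC+9:00, so local arrival = 15:34 + 9:00 = 00:34 on Aug 16.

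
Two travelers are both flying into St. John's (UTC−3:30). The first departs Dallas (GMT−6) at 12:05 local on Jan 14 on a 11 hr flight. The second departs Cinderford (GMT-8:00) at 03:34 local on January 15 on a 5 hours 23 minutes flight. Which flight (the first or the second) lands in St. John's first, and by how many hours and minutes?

the first, by 11 hours 52 minutes

Flight 1 in UTC: 12:05 + 6:00 = 18:05 on Jan 14.
+11 hours → arrive 05:05 UTC on Jan 15.
Flight 2 in UTC: 03:34 + 8:00 = 11:34 on Jan 15.
+5 hours and 23 minutes → arrive 16:57 UTC on Jan 15.
Flight 1 lands earlier by 11 hours 52 minutes.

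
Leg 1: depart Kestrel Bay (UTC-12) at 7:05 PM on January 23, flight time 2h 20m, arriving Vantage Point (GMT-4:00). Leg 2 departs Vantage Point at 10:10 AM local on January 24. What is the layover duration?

Convert departure to UTC: 7:05 PM + 12:00 = 7:05 AM UTC on Jan 24.
Add 2 hours and 20 minutes flight time → 9:25 AM UTC.
Vantage Point is UTC−4:00, so local arrival = 9:25 AM − 4:00 = 5:25 AM on Jan 24.
Layover = 10:10 AM − 5:25 AM = 4 hours 45 minutes.

4 hours 45 minutes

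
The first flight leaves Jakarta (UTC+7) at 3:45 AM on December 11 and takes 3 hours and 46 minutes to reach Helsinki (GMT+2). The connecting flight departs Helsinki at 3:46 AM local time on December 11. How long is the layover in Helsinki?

Convert departure to UTC: 3:45 AM − 7:00 = 8:45 PM UTC on Dec 10.
Add 3 hours and 46 minutes flight time → 12:31 AM UTC (Dec 11).
Helsinki is UTC+2:00, so local arrival = 12:31 AM + 2:00 = 2:31 AM on Dec 11.
Layover = 3:46 AM − 2:31 AM = 1 hour 15 minutes.

1 hour 15 minutes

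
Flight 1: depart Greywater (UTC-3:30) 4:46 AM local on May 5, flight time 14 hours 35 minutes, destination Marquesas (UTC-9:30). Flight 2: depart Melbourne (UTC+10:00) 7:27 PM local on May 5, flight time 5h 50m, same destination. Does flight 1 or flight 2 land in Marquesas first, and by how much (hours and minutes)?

Flight 1 in UTC: 4:46 AM + 3:30 = 8:16 AM on May 5.
+14 hours and 35 minutes → arrive 10:51 PM UTC on May 5.
Flight 2 in UTC: 7:27 PM − 10:00 = 9:27 AM on May 5.
+5 hours 50 minutes → arrive 3:17 PM UTC on May 5.
Flight 2 lands earlier by 7 hours 34 minutes.

the second, by 7 hours 34 minutes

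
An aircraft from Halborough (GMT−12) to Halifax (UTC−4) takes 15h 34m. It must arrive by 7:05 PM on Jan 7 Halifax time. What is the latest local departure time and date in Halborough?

Target arrival in UTC: 7:05 PM + 4:00 = 11:05 PM on Jan 7.
Subtract 15 hours and 34 minutes → departure 7:31 AM UTC on Jan 7.
Halborough is UTC−12:00: 7:31 AM − 12:00 = 7:31 PM on Jan 6.

7:31 PM on January 6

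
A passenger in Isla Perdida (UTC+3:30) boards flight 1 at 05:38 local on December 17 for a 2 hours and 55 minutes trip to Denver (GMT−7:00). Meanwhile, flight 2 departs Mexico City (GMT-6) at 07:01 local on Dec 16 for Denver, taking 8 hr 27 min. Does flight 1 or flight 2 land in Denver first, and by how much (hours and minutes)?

the second, by 7 hours 35 minutes

Flight 1 in UTC: 05:38 − 3:30 = 02:08 on Dec 17.
+2 hours and 55 minutes → arrive 05:03 UTC on Dec 17.
Flight 2 in UTC: 07:01 + 6:00 = 13:01 on Dec 16.
+8 hours and 27 minutes → arrive 21:28 UTC on Dec 16.
Flight 2 lands earlier by 7 hours 35 minutes.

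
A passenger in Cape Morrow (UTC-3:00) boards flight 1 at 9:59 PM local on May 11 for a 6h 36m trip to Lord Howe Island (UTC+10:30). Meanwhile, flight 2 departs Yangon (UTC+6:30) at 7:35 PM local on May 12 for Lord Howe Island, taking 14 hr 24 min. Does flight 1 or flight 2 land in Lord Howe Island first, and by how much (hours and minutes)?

the first, by 19 hours 54 minutes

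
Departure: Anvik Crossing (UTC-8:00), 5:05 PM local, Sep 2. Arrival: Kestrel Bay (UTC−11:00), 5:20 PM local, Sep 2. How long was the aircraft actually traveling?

3 hours 15 minutes

Departure in UTC: 5:05 PM + 8:00 = 1:05 AM on Sep 3.
Arrival in UTC: 5:20 PM + 11:00 = 4:20 AM on Sep 3.
Elapsed = 4:20 AM − 1:05 AM = 3 hours 15 minutes.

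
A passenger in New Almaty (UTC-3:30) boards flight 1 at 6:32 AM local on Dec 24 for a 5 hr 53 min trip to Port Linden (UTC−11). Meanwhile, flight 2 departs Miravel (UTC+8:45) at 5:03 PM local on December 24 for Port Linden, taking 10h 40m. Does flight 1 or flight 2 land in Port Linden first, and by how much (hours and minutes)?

the first, by 3 hours 3 minutes

Flight 1 in UTC: 6:32 AM + 3:30 = 10:02 AM on Dec 24.
+5 hours 53 minutes → arrive 3:55 PM UTC on Dec 24.
Flight 2 in UTC: 5:03 PM − 8:45 = 8:18 AM on Dec 24.
+10 hours and 40 minutes → arrive 6:58 PM UTC on Dec 24.
Flight 1 lands earlier by 3 hours 3 minutes.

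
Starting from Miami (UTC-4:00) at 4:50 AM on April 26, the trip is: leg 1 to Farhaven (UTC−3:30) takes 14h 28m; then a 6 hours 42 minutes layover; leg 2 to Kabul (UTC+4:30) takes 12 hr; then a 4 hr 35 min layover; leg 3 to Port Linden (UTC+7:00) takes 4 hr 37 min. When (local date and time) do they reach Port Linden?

10:12 AM on Apr 28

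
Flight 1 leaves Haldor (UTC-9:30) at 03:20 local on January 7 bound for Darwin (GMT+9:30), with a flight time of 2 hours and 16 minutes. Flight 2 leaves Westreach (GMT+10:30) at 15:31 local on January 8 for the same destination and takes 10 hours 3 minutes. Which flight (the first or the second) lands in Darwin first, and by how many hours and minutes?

Flight 1 in UTC: 03:20 + 9:30 = 12:50 on Jan 7.
+2 hours and 16 minutes → arrive 15:06 UTC on Jan 7.
Flight 2 in UTC: 15:31 − 10:30 = 05:01 on Jan 8.
+10 hours 3 minutes → arrive 15:04 UTC on Jan 8.
Flight 1 lands earlier by 23 hours 58 minutes.

the first, by 23 hours 58 minutes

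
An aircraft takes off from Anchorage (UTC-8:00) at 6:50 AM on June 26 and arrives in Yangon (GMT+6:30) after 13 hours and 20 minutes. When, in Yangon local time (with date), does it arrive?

Yangon is 14:30 ahead of Anchorage.
After 13 hours and 20 minutes it is 8:10 PM in Anchorage.
Shift by the zone difference: 8:10 PM + 14:30 = 10:40 AM on Jun 27 in Yangon.

10:40 AM on Jun 27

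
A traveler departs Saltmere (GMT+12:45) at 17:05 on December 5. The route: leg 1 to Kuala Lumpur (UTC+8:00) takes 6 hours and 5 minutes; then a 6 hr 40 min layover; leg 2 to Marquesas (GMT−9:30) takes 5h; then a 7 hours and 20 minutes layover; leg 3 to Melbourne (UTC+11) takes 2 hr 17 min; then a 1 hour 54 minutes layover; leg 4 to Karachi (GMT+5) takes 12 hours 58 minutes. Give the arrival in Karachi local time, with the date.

03:34 on December 7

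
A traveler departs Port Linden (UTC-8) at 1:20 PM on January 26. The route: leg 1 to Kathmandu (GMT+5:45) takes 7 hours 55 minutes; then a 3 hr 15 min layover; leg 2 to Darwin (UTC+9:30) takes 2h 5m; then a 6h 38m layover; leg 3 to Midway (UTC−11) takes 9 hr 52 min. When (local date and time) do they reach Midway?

Convert departure to UTC: 1:20 PM + 8:00 = 9:20 PM UTC on Jan 26.
Add 7 hours 55 minutes leg 1 → 5:15 AM UTC (Jan 27).
Add 3 hours 15 minutes layover in Kathmandu → 8:30 AM UTC.
Add 2 hours and 5 minutes leg 2 → 10:35 AM UTC.
Add 6 hours and 38 minutes layover in Darwin → 5:13 PM UTC.
Add 9 hours 52 minutes leg 3 → 3:05 AM UTC (Jan 28).
Midway is UTC−11:00, so local arrival = 3:05 AM − 11:00 = 4:05 PM on Jan 27.

4:05 PM on January 27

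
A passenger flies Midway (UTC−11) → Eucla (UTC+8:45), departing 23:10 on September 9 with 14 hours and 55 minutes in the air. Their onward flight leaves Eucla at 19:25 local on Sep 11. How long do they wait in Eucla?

9 hours 35 minutes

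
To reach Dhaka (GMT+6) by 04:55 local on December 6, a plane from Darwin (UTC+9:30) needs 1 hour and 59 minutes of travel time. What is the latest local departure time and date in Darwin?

06:26 on Dec 6

Target arrival in UTC: 04:55 − 6:00 = 22:55 on Dec 5.
Subtract 1 hour 59 minutes → departure 20:56 UTC on Dec 5.
Darwin is UTC+9:30: 20:56 + 9:30 = 06:26 on Dec 6.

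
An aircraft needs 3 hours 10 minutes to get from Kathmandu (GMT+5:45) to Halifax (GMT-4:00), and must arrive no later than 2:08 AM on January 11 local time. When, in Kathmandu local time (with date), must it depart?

8:43 AM on Jan 11

Target arrival in UTC: 2:08 AM + 4:00 = 6:08 AM on Jan 11.
Subtract 3 hours and 10 minutes → departure 2:58 AM UTC on Jan 11.
Kathmandu is UTC+5:45: 2:58 AM + 5:45 = 8:43 AM on Jan 11.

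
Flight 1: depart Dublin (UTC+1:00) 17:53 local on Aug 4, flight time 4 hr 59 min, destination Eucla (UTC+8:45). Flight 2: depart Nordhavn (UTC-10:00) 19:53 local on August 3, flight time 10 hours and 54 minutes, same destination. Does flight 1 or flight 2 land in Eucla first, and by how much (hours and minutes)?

Flight 1 in UTC: 17:53 − 1:00 = 16:53 on Aug 4.
+4 hours 59 minutes → arrive 21:52 UTC on Aug 4.
Flight 2 in UTC: 19:53 + 10:00 = 05:53 on Aug 4.
+10 hours 54 minutes → arrive 16:47 UTC on Aug 4.
Flight 2 lands earlier by 5 hours 5 minutes.

the second, by 5 hours 5 minutes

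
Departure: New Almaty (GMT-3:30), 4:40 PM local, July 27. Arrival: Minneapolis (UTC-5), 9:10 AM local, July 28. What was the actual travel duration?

Departure in UTC: 4:40 PM + 3:30 = 8:10 PM on Jul 27.
Arrival in UTC: 9:10 AM + 5:00 = 2:10 PM on Jul 28.
Elapsed = 2:10 PM − 8:10 PM (+1 day) = 18 hours.

18 hours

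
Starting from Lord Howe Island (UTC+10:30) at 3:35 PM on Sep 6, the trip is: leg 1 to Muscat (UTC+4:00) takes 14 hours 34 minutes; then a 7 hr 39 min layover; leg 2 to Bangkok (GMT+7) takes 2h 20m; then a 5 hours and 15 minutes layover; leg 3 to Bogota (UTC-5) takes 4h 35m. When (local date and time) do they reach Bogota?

10:28 AM on Sep 7

Convert departure to UTC: 3:35 PM − 10:30 = 5:05 AM UTC on Sep 6.
Add 14 hours 34 minutes leg 1 → 7:39 PM UTC.
Add 7 hours 39 minutes layover in Muscat → 3:18 AM UTC (Sep 7).
Add 2 hours 20 minutes leg 2 → 5:38 AM UTC.
Add 5 hours and 15 minutes layover in Bangkok → 10:53 AM UTC.
Add 4 hours and 35 minutes leg 3 → 3:28 PM UTC.
Bogota is UTC−5:00, so local arrival = 3:28 PM − 5:00 = 10:28 AM on Sep 7.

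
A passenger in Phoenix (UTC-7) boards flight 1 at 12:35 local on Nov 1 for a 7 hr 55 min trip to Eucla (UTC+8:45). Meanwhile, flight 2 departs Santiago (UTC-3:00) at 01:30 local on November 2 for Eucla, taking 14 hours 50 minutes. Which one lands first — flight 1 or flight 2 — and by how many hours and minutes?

the first, by 15 hours 50 minutes

Flight 1 in UTC: 12:35 + 7:00 = 19:35 on Nov 1.
+7 hours 55 minutes → arrive 03:30 UTC on Nov 2.
Flight 2 in UTC: 01:30 + 3:00 = 04:30 on Nov 2.
+14 hours 50 minutes → arrive 19:20 UTC on Nov 2.
Flight 1 lands earlier by 15 hours 50 minutes.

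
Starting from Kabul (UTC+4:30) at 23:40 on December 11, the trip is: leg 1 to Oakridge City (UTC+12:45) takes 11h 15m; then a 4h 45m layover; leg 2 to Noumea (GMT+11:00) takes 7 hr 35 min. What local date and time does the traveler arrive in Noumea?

05:45 on Dec 13

Convert departure to UTC: 23:40 − 4:30 = 19:10 UTC on Dec 11.
Add 11 hours 15 minutes leg 1 → 06:25 UTC (Dec 12).
Add 4 hours and 45 minutes layover in Oakridge City → 11:10 UTC.
Add 7 hours and 35 minutes leg 2 → 18:45 UTC.
Noumea is UTC+11:00, so local arrival = 18:45 + 11:00 = 05:45 on Dec 13.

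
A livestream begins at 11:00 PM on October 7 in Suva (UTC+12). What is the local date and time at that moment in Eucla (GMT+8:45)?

In UTC: 11:00 PM − 12:00 = 11:00 AM on Oct 7.
Eucla is UTC+8:45: 11:00 AM + 8:45 = 7:45 PM on Oct 7.

7:45 PM on October 7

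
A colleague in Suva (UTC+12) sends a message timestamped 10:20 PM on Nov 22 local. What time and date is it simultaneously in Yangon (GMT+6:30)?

4:50 PM on November 22

In UTC: 10:20 PM − 12:00 = 10:20 AM on Nov 22.
Yangon is UTC+6:30: 10:20 AM + 6:30 = 4:50 PM on Nov 22.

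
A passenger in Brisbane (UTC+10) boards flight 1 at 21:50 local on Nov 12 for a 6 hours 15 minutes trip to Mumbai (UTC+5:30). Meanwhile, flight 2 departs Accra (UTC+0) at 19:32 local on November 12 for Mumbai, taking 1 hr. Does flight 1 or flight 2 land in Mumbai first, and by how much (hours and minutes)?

Flight 1 in UTC: 21:50 − 10:00 = 11:50 on Nov 12.
+6 hours and 15 minutes → arrive 18:05 UTC on Nov 12.
Flight 2 departs at 19:32 UTC (Nov 12).
+1 hour → arrive 20:32 UTC on Nov 12.
Flight 1 lands earlier by 2 hours 27 minutes.

the first, by 2 hours 27 minutes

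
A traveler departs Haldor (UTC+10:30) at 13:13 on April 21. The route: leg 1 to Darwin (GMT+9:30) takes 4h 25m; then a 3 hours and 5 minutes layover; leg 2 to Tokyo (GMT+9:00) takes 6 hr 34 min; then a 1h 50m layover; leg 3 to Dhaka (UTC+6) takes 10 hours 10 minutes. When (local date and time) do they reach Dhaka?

Convert departure to UTC: 13:13 − 10:30 = 02:43 UTC on Apr 21.
Add 4 hours and 25 minutes leg 1 → 07:08 UTC.
Add 3 hours and 5 minutes layover in Darwin → 10:13 UTC.
Add 6 hours 34 minutes leg 2 → 16:47 UTC.
Add 1 hour and 50 minutes layover in Tokyo → 18:37 UTC.
Add 10 hours 10 minutes leg 3 → 04:47 UTC (Apr 22).
Dhaka is UTC+6:00, so local arrival = 04:47 + 6:00 = 10:47 on Apr 22.

10:47 on April 22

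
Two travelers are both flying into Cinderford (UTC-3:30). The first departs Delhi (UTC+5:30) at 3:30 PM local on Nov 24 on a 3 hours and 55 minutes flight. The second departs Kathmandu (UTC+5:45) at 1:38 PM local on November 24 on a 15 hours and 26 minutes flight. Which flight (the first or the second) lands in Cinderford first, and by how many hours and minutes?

Flight 1 in UTC: 3:30 PM − 5:30 = 10:00 AM on Nov 24.
+3 hours 55 minutes → arrive 1:55 PM UTC on Nov 24.
Flight 2 in UTC: 1:38 PM − 5:45 = 7:53 AM on Nov 24.
+15 hours 26 minutes → arrive 11:19 PM UTC on Nov 24.
Flight 1 lands earlier by 9 hours 24 minutes.

the first, by 9 hours 24 minutes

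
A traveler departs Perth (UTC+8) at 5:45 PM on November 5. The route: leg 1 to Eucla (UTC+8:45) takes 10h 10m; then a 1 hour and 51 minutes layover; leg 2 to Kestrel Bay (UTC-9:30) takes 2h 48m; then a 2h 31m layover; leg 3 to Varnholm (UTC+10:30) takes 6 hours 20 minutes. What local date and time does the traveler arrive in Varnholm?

Convert departure to UTC: 5:45 PM − 8:00 = 9:45 AM UTC on Nov 5.
Add 10 hours and 10 minutes leg 1 → 7:55 PM UTC.
Add 1 hour 51 minutes layover in Eucla → 9:46 PM UTC.
Add 2 hours 48 minutes leg 2 → 12:34 AM UTC (Nov 6).
Add 2 hours 31 minutes layover in Kestrel Bay → 3:05 AM UTC.
Add 6 hours 20 minutes leg 3 → 9:25 AM UTC.
Varnholm is UTC+10:30, so local arrival = 9:25 AM + 10:30 = 7:55 PM on Nov 6.

7:55 PM on Nov 6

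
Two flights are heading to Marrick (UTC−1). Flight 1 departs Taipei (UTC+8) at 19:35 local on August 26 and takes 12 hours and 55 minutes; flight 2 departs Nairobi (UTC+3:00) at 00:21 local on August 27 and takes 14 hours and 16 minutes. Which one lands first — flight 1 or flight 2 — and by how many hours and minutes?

the first, by 11 hours 7 minutes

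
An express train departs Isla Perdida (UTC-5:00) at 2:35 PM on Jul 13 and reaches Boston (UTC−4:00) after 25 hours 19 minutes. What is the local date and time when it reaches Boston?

Convert departure to UTC: 2:35 PM + 5:00 = 7:35 PM UTC on Jul 13.
Add 25 hours and 19 minutes travel time → 8:54 PM UTC (Jul 14).
Boston is UTC−4:00, so local arrival = 8:54 PM − 4:00 = 4:54 PM on Jul 14.

4:54 PM on July 14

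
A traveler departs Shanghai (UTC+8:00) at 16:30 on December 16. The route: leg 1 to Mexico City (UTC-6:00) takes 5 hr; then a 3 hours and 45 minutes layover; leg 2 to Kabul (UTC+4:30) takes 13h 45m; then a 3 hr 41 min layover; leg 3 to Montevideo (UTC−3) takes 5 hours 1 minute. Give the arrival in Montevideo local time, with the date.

12:42 on December 17

Convert departure to UTC: 16:30 − 8:00 = 08:30 UTC on Dec 16.
Add 5 hours leg 1 → 13:30 UTC.
Add 3 hours 45 minutes layover in Mexico City → 17:15 UTC.
Add 13 hours 45 minutes leg 2 → 07:00 UTC (Dec 17).
Add 3 hours and 41 minutes layover in Kabul → 10:41 UTC.
Add 5 hours 1 minute leg 3 → 15:42 UTC.
Montevideo is UTC−3:00, so local arrival = 15:42 − 3:00 = 12:42 on Dec 17.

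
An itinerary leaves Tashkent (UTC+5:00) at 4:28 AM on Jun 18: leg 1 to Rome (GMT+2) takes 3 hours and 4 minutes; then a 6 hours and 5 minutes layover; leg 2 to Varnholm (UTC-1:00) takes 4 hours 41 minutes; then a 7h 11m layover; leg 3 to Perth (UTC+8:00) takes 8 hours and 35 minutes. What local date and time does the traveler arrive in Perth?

1:04 PM on June 19

Convert departure to UTC: 4:28 AM − 5:00 = 11:28 PM UTC on Jun 17.
Add 3 hours and 4 minutes leg 1 → 2:32 AM UTC (Jun 18).
Add 6 hours 5 minutes layover in Rome → 8:37 AM UTC.
Add 4 hours and 41 minutes leg 2 → 1:18 PM UTC.
Add 7 hours and 11 minutes layover in Varnholm → 8:29 PM UTC.
Add 8 hours and 35 minutes leg 3 → 5:04 AM UTC (Jun 19).
Perth is UTC+8:00, so local arrival = 5:04 AM + 8:00 = 1:04 PM on Jun 19.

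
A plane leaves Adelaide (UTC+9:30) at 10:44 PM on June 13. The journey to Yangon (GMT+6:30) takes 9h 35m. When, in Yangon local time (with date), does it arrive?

5:19 AM on Jun 14

Convert departure to UTC: 10:44 PM − 9:30 = 1:14 PM UTC on Jun 13.
Add 9 hours 35 minutes travel time → 10:49 PM UTC.
Yangon is UTC+6:30, so local arrival = 10:49 PM + 6:30 = 5:19 AM on Jun 14.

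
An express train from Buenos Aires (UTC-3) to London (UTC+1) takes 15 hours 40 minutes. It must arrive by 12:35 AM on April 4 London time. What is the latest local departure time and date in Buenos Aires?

4:55 AM on April 3

Target arrival in UTC: 12:35 AM − 1:00 = 11:35 PM on Apr 3.
Subtract 15 hours 40 minutes → departure 7:55 AM UTC on Apr 3.
Buenos Aires is UTC−3:00: 7:55 AM − 3:00 = 4:55 AM on Apr 3.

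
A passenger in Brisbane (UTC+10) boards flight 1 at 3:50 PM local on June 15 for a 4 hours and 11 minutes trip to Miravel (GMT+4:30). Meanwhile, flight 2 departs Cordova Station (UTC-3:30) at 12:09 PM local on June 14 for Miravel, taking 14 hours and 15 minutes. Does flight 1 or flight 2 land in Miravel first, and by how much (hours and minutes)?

the second, by 4 hours 7 minutes

Flight 1 in UTC: 3:50 PM − 10:00 = 5:50 AM on Jun 15.
+4 hours and 11 minutes → arrive 10:01 AM UTC on Jun 15.
Flight 2 in UTC: 12:09 PM + 3:30 = 3:39 PM on Jun 14.
+14 hours 15 minutes → arrive 5:54 AM UTC on Jun 15.
Flight 2 lands earlier by 4 hours 7 minutes.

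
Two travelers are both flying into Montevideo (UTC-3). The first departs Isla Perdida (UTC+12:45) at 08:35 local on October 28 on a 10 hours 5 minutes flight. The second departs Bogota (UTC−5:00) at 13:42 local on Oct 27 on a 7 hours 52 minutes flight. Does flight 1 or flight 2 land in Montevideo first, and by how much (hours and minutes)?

Flight 1 in UTC: 08:35 − 12:45 = 19:50 on Oct 27.
+10 hours and 5 minutes → arrive 05:55 UTC on Oct 28.
Flight 2 in UTC: 13:42 + 5:00 = 18:42 on Oct 27.
+7 hours 52 minutes → arrive 02:34 UTC on Oct 28.
Flight 2 lands earlier by 3 hours 21 minutes.

the second, by 3 hours 21 minutes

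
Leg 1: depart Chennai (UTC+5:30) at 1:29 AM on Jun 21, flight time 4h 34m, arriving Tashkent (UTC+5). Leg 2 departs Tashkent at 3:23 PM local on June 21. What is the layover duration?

9 hours 50 minutes

Convert departure to UTC: 1:29 AM − 5:30 = 7:59 PM UTC on Jun 20.
Add 4 hours 34 minutes flight time → 12:33 AM UTC (Jun 21).
Tashkent is UTC+5:00, so local arrival = 12:33 AM + 5:00 = 5:33 AM on Jun 21.
Layover = 3:23 PM − 5:33 AM = 9 hours 50 minutes.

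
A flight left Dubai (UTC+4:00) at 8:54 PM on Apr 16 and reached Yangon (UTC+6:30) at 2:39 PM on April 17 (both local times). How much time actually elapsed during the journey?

15 hours 15 minutes

Yangon is 2:30 ahead of Dubai.
Clock-face elapsed time (ignoring zones) is 17 hours 45 minutes.
Actual elapsed = 17 hours 45 minutes − 2:30 = 15 hours 15 minutes.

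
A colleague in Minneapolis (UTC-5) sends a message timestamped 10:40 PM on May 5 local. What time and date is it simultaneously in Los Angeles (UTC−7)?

In UTC: 10:40 PM + 5:00 = 3:40 AM on May 6.
Los Angeles is UTC−7:00: 3:40 AM − 7:00 = 8:40 PM on May 5.

8:40 PM on May 5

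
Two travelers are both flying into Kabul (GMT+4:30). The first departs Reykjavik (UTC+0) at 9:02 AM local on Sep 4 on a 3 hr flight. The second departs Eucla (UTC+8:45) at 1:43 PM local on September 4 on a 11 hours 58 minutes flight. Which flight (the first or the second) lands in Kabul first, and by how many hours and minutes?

Flight 1 departs at 9:02 AM UTC (Sep 4).
+3 hours → arrive 12:02 PM UTC on Sep 4.
Flight 2 in UTC: 1:43 PM − 8:45 = 4:58 AM on Sep 4.
+11 hours and 58 minutes → arrive 4:56 PM UTC on Sep 4.
Flight 1 lands earlier by 4 hours 54 minutes.

the first, by 4 hours 54 minutes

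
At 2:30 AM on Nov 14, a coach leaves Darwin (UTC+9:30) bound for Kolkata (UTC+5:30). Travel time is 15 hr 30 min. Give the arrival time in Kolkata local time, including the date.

Convert departure to UTC: 2:30 AM − 9:30 = 5:00 PM UTC on Nov 13.
Add 15 hours and 30 minutes travel time → 8:30 AM UTC (Nov 14).
Kolkata is UTC+5:30, so local arrival = 8:30 AM + 5:30 = 2:00 PM on Nov 14.

2:00 PM on November 14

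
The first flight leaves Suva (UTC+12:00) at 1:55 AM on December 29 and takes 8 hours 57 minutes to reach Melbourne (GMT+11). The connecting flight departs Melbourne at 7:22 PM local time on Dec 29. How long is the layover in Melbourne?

Convert departure to UTC: 1:55 AM − 12:00 = 1:55 PM UTC on Dec 28.
Add 8 hours and 57 minutes flight time → 10:52 PM UTC.
Melbourne is UTC+11:00, so local arrival = 10:52 PM + 11:00 = 9:52 AM on Dec 29.
Layover = 7:22 PM − 9:52 AM = 9 hours 30 minutes.

9 hours 30 minutes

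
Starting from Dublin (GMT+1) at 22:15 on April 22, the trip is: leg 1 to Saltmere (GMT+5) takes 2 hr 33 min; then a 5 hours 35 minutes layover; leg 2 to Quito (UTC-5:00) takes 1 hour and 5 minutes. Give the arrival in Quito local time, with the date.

Convert departure to UTC: 22:15 − 1:00 = 21:15 UTC on Apr 22.
Add 2 hours and 33 minutes leg 1 → 23:48 UTC.
Add 5 hours 35 minutes layover in Saltmere → 05:23 UTC (Apr 23).
Add 1 hour 5 minutes leg 2 → 06:28 UTC.
Quito is UTC−5:00, so local arrival = 06:28 − 5:00 = 01:28 on Apr 23.

01:28 on April 23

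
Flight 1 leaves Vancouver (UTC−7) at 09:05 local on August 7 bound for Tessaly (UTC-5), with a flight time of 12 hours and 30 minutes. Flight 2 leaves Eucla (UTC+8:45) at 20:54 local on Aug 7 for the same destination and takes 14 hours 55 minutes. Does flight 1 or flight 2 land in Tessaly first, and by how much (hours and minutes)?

the second, by 1 hour 31 minutes

Flight 1 in UTC: 09:05 + 7:00 = 16:05 on Aug 7.
+12 hours and 30 minutes → arrive 04:35 UTC on Aug 8.
Flight 2 in UTC: 20:54 − 8:45 = 12:09 on Aug 7.
+14 hours 55 minutes → arrive 03:04 UTC on Aug 8.
Flight 2 lands earlier by 1 hour 31 minutes.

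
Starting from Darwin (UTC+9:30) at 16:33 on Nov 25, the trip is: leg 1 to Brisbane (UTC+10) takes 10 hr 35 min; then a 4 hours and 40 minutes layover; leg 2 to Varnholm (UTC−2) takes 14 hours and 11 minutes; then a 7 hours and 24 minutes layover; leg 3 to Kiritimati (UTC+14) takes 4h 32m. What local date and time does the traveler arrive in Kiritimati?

14:25 on November 27

Convert departure to UTC: 16:33 − 9:30 = 07:03 UTC on Nov 25.
Add 10 hours and 35 minutes leg 1 → 17:38 UTC.
Add 4 hours 40 minutes layover in Brisbane → 22:18 UTC.
Add 14 hours 11 minutes leg 2 → 12:29 UTC (Nov 26).
Add 7 hours and 24 minutes layover in Varnholm → 19:53 UTC.
Add 4 hours and 32 minutes leg 3 → 00:25 UTC (Nov 27).
Kiritimati is UTC+14:00, so local arrival = 00:25 + 14:00 = 14:25 on Nov 27.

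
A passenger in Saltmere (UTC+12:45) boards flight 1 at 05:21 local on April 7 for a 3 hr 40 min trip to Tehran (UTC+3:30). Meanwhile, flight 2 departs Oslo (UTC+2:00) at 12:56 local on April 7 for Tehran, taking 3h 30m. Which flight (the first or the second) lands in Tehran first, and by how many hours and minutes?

Flight 1 in UTC: 05:21 − 12:45 = 16:36 on Apr 6.
+3 hours and 40 minutes → arrive 20:16 UTC on Apr 6.
Flight 2 in UTC: 12:56 − 2:00 = 10:56 on Apr 7.
+3 hours 30 minutes → arrive 14:26 UTC on Apr 7.
Flight 1 lands earlier by 18 hours 10 minutes.

the first, by 18 hours 10 minutes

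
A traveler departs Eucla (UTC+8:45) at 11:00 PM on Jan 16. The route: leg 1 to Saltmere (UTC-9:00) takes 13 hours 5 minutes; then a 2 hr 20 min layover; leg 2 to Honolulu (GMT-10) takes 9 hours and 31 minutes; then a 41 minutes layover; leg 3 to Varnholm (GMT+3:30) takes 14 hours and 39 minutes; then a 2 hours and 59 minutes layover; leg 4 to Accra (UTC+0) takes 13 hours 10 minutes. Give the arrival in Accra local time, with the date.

Convert departure to UTC: 11:00 PM − 8:45 = 2:15 PM UTC on Jan 16.
Add 13 hours and 5 minutes leg 1 → 3:20 AM UTC (Jan 17).
Add 2 hours 20 minutes layover in Saltmere → 5:40 AM UTC.
Add 9 hours and 31 minutes leg 2 → 3:11 PM UTC.
Add 41 minutes layover in Honolulu → 3:52 PM UTC.
Add 14 hours and 39 minutes leg 3 → 6:31 AM UTC (Jan 18).
Add 2 hours 59 minutes layover in Varnholm → 9:30 AM UTC.
Add 13 hours 10 minutes leg 4 → 10:40 PM UTC.
Accra is UTC+0, so local arrival is the same: 10:40 PM on Jan 18.

10:40 PM on January 18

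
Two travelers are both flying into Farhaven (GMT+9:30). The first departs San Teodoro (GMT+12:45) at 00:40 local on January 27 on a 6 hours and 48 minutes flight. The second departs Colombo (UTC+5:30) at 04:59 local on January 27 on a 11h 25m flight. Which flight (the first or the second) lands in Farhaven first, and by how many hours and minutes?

Flight 1 in UTC: 00:40 − 12:45 = 11:55 on Jan 26.
+6 hours 48 minutes → arrive 18:43 UTC on Jan 26.
Flight 2 in UTC: 04:59 − 5:30 = 23:29 on Jan 26.
+11 hours 25 minutes → arrive 10:54 UTC on Jan 27.
Flight 1 lands earlier by 16 hours 11 minutes.

the first, by 16 hours 11 minutes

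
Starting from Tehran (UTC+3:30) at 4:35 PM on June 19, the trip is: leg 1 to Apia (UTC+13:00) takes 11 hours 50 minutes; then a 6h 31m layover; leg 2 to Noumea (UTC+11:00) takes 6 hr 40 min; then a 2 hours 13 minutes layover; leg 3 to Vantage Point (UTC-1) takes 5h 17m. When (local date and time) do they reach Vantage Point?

8:36 PM on June 20

Convert departure to UTC: 4:35 PM − 3:30 = 1:05 PM UTC on Jun 19.
Add 11 hours and 50 minutes leg 1 → 12:55 AM UTC (Jun 20).
Add 6 hours 31 minutes layover in Apia → 7:26 AM UTC.
Add 6 hours 40 minutes leg 2 → 2:06 PM UTC.
Add 2 hours 13 minutes layover in Noumea → 4:19 PM UTC.
Add 5 hours and 17 minutes leg 3 → 9:36 PM UTC.
Vantage Point is UTC−1:00, so local arrival = 9:36 PM − 1:00 = 8:36 PM on Jun 20.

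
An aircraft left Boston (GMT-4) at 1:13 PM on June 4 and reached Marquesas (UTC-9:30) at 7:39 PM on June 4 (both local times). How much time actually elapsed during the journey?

Marquesas is 5:30 behind Boston.
Clock-face elapsed time (ignoring zones) is 6 hours 26 minutes.
Actual elapsed = 6 hours 26 minutes + 5:30 = 11 hours 56 minutes.

11 hours 56 minutes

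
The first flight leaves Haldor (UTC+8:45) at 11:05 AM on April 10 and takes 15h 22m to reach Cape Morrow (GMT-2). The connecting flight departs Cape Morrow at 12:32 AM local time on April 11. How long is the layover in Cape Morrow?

8 hours 50 minutes

Convert departure to UTC: 11:05 AM − 8:45 = 2:20 AM UTC on Apr 10.
Add 15 hours 22 minutes flight time → 5:42 PM UTC.
Cape Morrow is UTC−2:00, so local arrival = 5:42 PM − 2:00 = 3:42 PM on Apr 10.
Layover = 12:32 AM − 3:42 PM (+1 day) = 8 hours 50 minutes.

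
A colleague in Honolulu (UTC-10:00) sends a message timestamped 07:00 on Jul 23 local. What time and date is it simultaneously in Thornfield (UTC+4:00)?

21:00 on July 23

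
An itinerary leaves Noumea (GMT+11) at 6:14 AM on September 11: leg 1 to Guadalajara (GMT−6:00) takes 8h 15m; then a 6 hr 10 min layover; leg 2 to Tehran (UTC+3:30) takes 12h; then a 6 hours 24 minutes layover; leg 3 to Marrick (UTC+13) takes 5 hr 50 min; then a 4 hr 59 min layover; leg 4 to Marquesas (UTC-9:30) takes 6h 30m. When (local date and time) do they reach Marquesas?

Convert departure to UTC: 6:14 AM − 11:00 = 7:14 PM UTC on Sep 10.
Add 8 hours and 15 minutes leg 1 → 3:29 AM UTC (Sep 11).
Add 6 hours 10 minutes layover in Guadalajara → 9:39 AM UTC.
Add 12 hours leg 2 → 9:39 PM UTC.
Add 6 hours and 24 minutes layover in Tehran → 4:03 AM UTC (Sep 12).
Add 5 hours and 50 minutes leg 3 → 9:53 AM UTC.
Add 4 hours and 59 minutes layover in Marrick → 2:52 PM UTC.
Add 6 hours 30 minutes leg 4 → 9:22 PM UTC.
Marquesas is UTC−9:30, so local arrival = 9:22 PM − 9:30 = 11:52 AM on Sep 12.

11:52 AM on Sep 12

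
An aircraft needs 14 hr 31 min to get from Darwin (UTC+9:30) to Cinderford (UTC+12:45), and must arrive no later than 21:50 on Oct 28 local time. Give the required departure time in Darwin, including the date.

Target arrival in UTC: 21:50 − 12:45 = 09:05 on Oct 28.
Subtract 14 hours 31 minutes → departure 18:34 UTC on Oct 27.
Darwin is UTC+9:30: 18:34 + 9:30 = 04:04 on Oct 28.

04:04 on October 28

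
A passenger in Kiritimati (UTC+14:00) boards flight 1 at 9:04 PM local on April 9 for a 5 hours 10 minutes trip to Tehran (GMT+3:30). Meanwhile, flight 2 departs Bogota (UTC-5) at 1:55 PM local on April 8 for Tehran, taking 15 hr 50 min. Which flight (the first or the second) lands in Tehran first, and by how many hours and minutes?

the second, by 1 hour 29 minutes

Flight 1 in UTC: 9:04 PM − 14:00 = 7:04 AM on Apr 9.
+5 hours 10 minutes → arrive 12:14 PM UTC on Apr 9.
Flight 2 in UTC: 1:55 PM + 5:00 = 6:55 PM on Apr 8.
+15 hours 50 minutes → arrive 10:45 AM UTC on Apr 9.
Flight 2 lands earlier by 1 hour 29 minutes.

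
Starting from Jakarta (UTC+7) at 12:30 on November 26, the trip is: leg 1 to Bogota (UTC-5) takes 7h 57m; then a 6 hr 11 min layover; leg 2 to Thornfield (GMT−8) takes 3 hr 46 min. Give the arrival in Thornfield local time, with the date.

Convert departure to UTC: 12:30 − 7:00 = 05:30 UTC on Nov 26.
Add 7 hours 57 minutes leg 1 → 13:27 UTC.
Add 6 hours and 11 minutes layover in Bogota → 19:38 UTC.
Add 3 hours 46 minutes leg 2 → 23:24 UTC.
Thornfield is UTC−8:00, so local arrival = 23:24 − 8:00 = 15:24 on Nov 26.

15:24 on November 26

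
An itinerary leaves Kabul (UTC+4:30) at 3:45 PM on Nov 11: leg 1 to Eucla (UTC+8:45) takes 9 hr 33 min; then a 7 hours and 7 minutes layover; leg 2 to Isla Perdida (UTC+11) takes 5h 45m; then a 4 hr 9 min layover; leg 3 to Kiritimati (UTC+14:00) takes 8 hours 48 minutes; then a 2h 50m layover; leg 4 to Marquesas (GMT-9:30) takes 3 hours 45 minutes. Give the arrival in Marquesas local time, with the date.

7:42 PM on November 12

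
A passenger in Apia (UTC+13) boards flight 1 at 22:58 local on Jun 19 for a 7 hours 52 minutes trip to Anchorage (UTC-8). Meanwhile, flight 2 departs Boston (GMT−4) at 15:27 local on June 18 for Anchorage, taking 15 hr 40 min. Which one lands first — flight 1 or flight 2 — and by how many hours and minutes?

Flight 1 in UTC: 22:58 − 13:00 = 09:58 on Jun 19.
+7 hours and 52 minutes → arrive 17:50 UTC on Jun 19.
Flight 2 in UTC: 15:27 + 4:00 = 19:27 on Jun 18.
+15 hours and 40 minutes → arrive 11:07 UTC on Jun 19.
Flight 2 lands earlier by 6 hours 43 minutes.

the second, by 6 hours 43 minutes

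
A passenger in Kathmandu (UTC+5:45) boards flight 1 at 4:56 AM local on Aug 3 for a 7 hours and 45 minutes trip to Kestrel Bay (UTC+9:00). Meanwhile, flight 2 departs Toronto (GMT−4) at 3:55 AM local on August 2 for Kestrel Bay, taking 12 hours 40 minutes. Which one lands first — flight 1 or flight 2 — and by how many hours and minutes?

the second, by 10 hours 21 minutes

Flight 1 in UTC: 4:56 AM − 5:45 = 11:11 PM on Aug 2.
+7 hours and 45 minutes → arrive 6:56 AM UTC on Aug 3.
Flight 2 in UTC: 3:55 AM + 4:00 = 7:55 AM on Aug 2.
+12 hours 40 minutes → arrive 8:35 PM UTC on Aug 2.
Flight 2 lands earlier by 10 hours 21 minutes.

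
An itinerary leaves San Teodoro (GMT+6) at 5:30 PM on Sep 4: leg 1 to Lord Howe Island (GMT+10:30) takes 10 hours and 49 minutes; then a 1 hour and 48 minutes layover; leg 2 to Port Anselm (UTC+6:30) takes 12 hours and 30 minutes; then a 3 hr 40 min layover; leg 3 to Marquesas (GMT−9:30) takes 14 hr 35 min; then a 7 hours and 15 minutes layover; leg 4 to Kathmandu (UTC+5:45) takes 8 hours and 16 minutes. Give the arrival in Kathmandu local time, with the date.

4:08 AM on Sep 7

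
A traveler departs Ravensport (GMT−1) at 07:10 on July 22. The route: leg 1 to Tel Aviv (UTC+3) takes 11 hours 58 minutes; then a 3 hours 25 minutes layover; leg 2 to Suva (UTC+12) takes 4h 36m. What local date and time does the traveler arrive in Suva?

16:09 on Jul 23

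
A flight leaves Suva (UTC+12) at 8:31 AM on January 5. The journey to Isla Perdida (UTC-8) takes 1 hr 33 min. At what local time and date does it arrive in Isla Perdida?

2:04 PM on January 4

Convert departure to UTC: 8:31 AM − 12:00 = 8:31 PM UTC on Jan 4.
Add 1 hour and 33 minutes travel time → 10:04 PM UTC.
Isla Perdida is UTC−8:00, so local arrival = 10:04 PM − 8:00 = 2:04 PM on Jan 4.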